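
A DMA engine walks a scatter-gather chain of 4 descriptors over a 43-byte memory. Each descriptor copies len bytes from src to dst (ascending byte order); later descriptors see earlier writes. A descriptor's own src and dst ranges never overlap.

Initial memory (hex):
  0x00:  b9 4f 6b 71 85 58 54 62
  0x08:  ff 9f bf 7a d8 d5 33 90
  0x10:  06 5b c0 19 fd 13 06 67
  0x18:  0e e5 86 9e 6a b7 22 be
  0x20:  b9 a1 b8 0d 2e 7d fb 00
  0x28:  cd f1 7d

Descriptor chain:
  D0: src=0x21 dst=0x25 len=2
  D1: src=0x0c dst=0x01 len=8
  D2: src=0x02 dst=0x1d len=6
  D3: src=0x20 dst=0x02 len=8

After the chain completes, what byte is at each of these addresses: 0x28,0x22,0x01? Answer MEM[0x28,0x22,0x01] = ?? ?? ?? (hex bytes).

MEM[0x28,0x22,0x01] = cd c0 d8

[0] 0x21->0x25 len=2 : a1 b8
[1] 0x0c->0x01 len=8 : d8 d5 33 90 06 5b c0 19
[2] 0x02->0x1d len=6 : d5 33 90 06 5b c0
[3] 0x20->0x02 len=8 : 06 5b c0 0d 2e a1 b8 00
query mem[0x28]=0xcd, mem[0x22]=0xc0, mem[0x01]=0xd8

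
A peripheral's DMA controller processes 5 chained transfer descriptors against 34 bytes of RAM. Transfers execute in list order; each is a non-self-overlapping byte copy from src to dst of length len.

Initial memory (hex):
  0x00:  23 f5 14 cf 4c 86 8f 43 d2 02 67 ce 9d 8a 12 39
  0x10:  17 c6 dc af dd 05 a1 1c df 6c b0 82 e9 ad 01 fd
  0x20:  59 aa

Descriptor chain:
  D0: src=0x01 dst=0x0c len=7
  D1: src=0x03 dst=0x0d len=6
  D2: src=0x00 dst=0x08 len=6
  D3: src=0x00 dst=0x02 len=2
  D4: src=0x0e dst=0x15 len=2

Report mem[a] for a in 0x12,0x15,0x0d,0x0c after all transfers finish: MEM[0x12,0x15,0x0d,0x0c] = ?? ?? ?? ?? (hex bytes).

MEM[0x12,0x15,0x0d,0x0c] = d2 4c 86 4c

  after D0: wrote 7B at 0x0c = f514cf4c868f43
  after D1: wrote 6B at 0x0d = cf4c868f43d2
  after D2: wrote 6B at 0x08 = 23f514cf4c86
  after D3: wrote 2B at 0x02 = 23f5
  after D4: wrote 2B at 0x15 = 4c86
query mem[0x12]=0xd2, mem[0x15]=0x4c, mem[0x0d]=0x86, mem[0x0c]=0x4c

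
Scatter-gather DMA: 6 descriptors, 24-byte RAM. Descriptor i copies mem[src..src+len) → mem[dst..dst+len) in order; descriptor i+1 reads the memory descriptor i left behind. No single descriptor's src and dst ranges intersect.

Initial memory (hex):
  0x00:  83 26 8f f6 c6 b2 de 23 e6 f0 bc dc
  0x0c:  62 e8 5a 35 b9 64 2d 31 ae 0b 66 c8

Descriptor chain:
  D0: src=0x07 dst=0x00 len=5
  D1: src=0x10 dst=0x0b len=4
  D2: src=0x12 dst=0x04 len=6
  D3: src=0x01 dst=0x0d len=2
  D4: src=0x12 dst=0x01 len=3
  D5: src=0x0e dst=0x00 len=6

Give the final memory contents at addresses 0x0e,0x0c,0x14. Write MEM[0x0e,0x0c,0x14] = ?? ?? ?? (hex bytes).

#0 dst[0x00+5] := {0x23,0xe6,0xf0,0xbc,0xdc}
#1 dst[0x0b+4] := {0xb9,0x64,0x2d,0x31}
#2 dst[0x04+6] := {0x2d,0x31,0xae,0x0b,0x66,0xc8}
#3 dst[0x0d+2] := {0xe6,0xf0}
#4 dst[0x01+3] := {0x2d,0x31,0xae}
#5 dst[0x00+6] := {0xf0,0x35,0xb9,0x64,0x2d,0x31}
query mem[0x0e]=0xf0, mem[0x0c]=0x64, mem[0x14]=0xae

MEM[0x0e,0x0c,0x14] = f0 64 ae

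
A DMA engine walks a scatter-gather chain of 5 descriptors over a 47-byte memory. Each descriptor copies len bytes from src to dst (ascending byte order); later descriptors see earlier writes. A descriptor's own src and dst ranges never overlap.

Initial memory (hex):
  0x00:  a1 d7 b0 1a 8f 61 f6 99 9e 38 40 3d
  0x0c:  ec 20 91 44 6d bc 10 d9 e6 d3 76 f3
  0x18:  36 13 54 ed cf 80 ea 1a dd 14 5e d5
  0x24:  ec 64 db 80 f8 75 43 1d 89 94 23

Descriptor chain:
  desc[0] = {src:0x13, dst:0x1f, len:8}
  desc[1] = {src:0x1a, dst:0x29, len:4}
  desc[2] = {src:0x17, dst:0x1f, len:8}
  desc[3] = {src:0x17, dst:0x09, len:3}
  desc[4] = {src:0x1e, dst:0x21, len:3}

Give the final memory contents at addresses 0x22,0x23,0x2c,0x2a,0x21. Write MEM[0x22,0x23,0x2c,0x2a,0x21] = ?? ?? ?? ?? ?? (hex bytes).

[0] 0x13->0x1f len=8 : d9 e6 d3 76 f3 36 13 54
[1] 0x1a->0x29 len=4 : 54 ed cf 80
[2] 0x17->0x1f len=8 : f3 36 13 54 ed cf 80 ea
[3] 0x17->0x09 len=3 : f3 36 13
[4] 0x1e->0x21 len=3 : ea f3 36
query mem[0x22]=0xf3, mem[0x23]=0x36, mem[0x2c]=0x80, mem[0x2a]=0xed, mem[0x21]=0xea

MEM[0x22,0x23,0x2c,0x2a,0x21] = f3 36 80 ed ea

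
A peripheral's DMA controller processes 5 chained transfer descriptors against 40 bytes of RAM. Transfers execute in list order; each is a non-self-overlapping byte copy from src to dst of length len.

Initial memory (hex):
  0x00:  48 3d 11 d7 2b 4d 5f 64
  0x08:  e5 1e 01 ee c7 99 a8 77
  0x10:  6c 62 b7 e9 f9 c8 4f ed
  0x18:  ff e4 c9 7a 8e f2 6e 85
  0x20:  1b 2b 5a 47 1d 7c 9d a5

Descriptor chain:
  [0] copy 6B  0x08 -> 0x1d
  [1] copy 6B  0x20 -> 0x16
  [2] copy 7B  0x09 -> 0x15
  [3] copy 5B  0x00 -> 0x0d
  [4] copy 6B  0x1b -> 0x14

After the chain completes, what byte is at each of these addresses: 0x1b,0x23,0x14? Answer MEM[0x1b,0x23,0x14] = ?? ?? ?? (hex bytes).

  after D0: wrote 6B at 0x1d = e51e01eec799
  after D1: wrote 6B at 0x16 = eec799471d7c
  after D2: wrote 7B at 0x15 = 1e01eec799a877
  after D3: wrote 5B at 0x0d = 483d11d72b
  after D4: wrote 6B at 0x14 = 778ee51e01ee
query mem[0x1b]=0x77, mem[0x23]=0x47, mem[0x14]=0x77

MEM[0x1b,0x23,0x14] = 77 47 77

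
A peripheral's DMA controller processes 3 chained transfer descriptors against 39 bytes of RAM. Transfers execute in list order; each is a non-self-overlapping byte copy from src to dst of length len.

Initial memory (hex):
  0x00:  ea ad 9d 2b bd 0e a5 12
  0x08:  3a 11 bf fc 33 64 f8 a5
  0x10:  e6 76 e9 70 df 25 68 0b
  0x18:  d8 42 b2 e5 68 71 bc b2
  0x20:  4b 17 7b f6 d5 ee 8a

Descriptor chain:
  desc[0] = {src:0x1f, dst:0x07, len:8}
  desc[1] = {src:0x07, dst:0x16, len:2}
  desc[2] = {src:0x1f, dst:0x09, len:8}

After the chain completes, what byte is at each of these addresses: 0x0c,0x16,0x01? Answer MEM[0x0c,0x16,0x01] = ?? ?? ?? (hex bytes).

D0: mem[0x07..0x0e] <- [b2 4b 17 7b f6 d5 ee 8a]
D1: mem[0x16..0x17] <- [b2 4b]
D2: mem[0x09..0x10] <- [b2 4b 17 7b f6 d5 ee 8a]
query mem[0x0c]=0x7b, mem[0x16]=0xb2, mem[0x01]=0xad

MEM[0x0c,0x16,0x01] = 7b b2 ad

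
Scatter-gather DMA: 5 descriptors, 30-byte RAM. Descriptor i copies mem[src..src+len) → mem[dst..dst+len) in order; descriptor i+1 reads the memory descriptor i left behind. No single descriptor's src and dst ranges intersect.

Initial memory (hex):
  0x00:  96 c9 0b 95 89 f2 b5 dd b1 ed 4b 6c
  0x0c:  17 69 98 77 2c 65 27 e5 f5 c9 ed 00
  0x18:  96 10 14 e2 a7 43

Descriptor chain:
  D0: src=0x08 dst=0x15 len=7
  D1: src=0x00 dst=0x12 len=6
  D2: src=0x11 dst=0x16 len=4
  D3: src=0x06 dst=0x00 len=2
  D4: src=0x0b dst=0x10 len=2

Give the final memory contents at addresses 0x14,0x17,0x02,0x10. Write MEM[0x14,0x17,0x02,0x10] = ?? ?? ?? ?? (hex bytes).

D0: mem[0x15..0x1b] <- [b1 ed 4b 6c 17 69 98]
D1: mem[0x12..0x17] <- [96 c9 0b 95 89 f2]
D2: mem[0x16..0x19] <- [65 96 c9 0b]
D3: mem[0x00..0x01] <- [b5 dd]
D4: mem[0x10..0x11] <- [6c 17]
query mem[0x14]=0x0b, mem[0x17]=0x96, mem[0x02]=0x0b, mem[0x10]=0x6c

MEM[0x14,0x17,0x02,0x10] = 0b 96 0b 6c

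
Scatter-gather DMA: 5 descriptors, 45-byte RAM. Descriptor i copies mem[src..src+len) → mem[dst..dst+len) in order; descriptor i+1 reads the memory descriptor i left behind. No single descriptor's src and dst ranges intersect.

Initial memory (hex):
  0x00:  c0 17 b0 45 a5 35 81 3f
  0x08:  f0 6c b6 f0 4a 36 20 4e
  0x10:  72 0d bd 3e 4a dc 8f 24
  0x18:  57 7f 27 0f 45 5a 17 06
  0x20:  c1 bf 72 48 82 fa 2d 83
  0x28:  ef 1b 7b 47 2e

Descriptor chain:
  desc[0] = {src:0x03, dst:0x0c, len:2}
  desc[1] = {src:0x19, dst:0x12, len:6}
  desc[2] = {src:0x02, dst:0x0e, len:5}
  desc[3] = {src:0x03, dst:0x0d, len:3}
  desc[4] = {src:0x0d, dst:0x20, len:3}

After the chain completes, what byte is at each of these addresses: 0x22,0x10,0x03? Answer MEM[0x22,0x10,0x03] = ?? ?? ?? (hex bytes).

MEM[0x22,0x10,0x03] = 35 a5 45

D0: mem[0x0c..0x0d] <- [45 a5]
D1: mem[0x12..0x17] <- [7f 27 0f 45 5a 17]
D2: mem[0x0e..0x12] <- [b0 45 a5 35 81]
D3: mem[0x0d..0x0f] <- [45 a5 35]
D4: mem[0x20..0x22] <- [45 a5 35]
query mem[0x22]=0x35, mem[0x10]=0xa5, mem[0x03]=0x45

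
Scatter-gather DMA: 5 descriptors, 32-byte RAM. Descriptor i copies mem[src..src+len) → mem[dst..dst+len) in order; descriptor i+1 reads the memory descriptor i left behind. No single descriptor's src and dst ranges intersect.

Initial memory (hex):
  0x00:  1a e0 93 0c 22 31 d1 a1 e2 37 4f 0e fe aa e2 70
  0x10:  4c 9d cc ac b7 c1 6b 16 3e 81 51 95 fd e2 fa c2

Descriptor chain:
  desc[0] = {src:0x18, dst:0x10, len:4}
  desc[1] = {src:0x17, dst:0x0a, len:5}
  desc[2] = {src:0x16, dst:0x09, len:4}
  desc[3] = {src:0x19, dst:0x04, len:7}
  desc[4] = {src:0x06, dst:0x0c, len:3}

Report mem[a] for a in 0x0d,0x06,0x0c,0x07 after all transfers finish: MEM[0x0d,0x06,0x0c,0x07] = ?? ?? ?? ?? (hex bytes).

[0] 0x18->0x10 len=4 : 3e 81 51 95
[1] 0x17->0x0a len=5 : 16 3e 81 51 95
[2] 0x16->0x09 len=4 : 6b 16 3e 81
[3] 0x19->0x04 len=7 : 81 51 95 fd e2 fa c2
[4] 0x06->0x0c len=3 : 95 fd e2
query mem[0x0d]=0xfd, mem[0x06]=0x95, mem[0x0c]=0x95, mem[0x07]=0xfd

MEM[0x0d,0x06,0x0c,0x07] = fd 95 95 fd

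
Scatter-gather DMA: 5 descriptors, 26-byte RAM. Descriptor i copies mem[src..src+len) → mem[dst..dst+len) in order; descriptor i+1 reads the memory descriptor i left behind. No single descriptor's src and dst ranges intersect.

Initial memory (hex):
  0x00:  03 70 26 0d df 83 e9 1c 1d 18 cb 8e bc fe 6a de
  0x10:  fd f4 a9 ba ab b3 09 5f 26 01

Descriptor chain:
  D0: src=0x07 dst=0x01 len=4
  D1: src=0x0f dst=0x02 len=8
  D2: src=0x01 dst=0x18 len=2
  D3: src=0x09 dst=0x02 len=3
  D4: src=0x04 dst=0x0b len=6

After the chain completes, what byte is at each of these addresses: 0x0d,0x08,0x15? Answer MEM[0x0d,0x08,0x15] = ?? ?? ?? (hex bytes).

[0] 0x07->0x01 len=4 : 1c 1d 18 cb
[1] 0x0f->0x02 len=8 : de fd f4 a9 ba ab b3 09
[2] 0x01->0x18 len=2 : 1c de
[3] 0x09->0x02 len=3 : 09 cb 8e
[4] 0x04->0x0b len=6 : 8e a9 ba ab b3 09
query mem[0x0d]=0xba, mem[0x08]=0xb3, mem[0x15]=0xb3

MEM[0x0d,0x08,0x15] = ba b3 b3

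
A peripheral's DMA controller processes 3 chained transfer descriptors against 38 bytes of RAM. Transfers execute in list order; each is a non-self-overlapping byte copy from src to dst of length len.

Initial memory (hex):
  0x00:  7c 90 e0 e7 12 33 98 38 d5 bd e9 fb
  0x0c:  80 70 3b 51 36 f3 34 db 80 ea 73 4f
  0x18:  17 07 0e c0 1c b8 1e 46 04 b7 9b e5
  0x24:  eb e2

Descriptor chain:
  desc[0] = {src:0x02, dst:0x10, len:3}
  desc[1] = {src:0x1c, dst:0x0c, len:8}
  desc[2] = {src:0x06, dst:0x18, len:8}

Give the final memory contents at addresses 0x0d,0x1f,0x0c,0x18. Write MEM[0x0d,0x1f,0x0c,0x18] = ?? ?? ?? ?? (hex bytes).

MEM[0x0d,0x1f,0x0c,0x18] = b8 b8 1c 98

[0] 0x02->0x10 len=3 : e0 e7 12
[1] 0x1c->0x0c len=8 : 1c b8 1e 46 04 b7 9b e5
[2] 0x06->0x18 len=8 : 98 38 d5 bd e9 fb 1c b8
query mem[0x0d]=0xb8, mem[0x1f]=0xb8, mem[0x0c]=0x1c, mem[0x18]=0x98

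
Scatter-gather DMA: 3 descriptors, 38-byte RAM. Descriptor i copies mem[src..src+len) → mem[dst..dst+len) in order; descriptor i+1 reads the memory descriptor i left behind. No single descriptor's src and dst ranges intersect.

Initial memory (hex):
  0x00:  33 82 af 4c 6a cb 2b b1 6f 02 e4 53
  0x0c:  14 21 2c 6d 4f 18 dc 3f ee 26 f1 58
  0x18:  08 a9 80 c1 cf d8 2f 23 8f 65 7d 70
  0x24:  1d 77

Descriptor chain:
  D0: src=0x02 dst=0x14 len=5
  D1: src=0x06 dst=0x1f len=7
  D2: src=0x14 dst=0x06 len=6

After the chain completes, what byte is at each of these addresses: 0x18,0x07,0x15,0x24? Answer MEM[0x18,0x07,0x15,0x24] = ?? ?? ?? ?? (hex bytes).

MEM[0x18,0x07,0x15,0x24] = 2b 4c 4c 53

  after D0: wrote 5B at 0x14 = af4c6acb2b
  after D1: wrote 7B at 0x1f = 2bb16f02e45314
  after D2: wrote 6B at 0x06 = af4c6acb2ba9
query mem[0x18]=0x2b, mem[0x07]=0x4c, mem[0x15]=0x4c, mem[0x24]=0x53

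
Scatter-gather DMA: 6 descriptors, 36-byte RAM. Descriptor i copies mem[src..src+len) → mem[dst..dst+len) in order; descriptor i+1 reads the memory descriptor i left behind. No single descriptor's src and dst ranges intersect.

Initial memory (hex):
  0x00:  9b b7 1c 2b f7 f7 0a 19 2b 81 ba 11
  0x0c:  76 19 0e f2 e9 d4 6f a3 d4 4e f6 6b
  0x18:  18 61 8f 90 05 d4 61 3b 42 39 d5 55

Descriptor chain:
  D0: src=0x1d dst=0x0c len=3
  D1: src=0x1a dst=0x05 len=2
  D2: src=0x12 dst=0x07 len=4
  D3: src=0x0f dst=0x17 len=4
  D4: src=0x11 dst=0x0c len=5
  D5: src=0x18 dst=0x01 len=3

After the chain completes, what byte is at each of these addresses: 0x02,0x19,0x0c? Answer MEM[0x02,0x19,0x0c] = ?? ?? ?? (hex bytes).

MEM[0x02,0x19,0x0c] = d4 d4 d4

  after D0: wrote 3B at 0x0c = d4613b
  after D1: wrote 2B at 0x05 = 8f90
  after D2: wrote 4B at 0x07 = 6fa3d44e
  after D3: wrote 4B at 0x17 = f2e9d46f
  after D4: wrote 5B at 0x0c = d46fa3d44e
  after D5: wrote 3B at 0x01 = e9d46f
query mem[0x02]=0xd4, mem[0x19]=0xd4, mem[0x0c]=0xd4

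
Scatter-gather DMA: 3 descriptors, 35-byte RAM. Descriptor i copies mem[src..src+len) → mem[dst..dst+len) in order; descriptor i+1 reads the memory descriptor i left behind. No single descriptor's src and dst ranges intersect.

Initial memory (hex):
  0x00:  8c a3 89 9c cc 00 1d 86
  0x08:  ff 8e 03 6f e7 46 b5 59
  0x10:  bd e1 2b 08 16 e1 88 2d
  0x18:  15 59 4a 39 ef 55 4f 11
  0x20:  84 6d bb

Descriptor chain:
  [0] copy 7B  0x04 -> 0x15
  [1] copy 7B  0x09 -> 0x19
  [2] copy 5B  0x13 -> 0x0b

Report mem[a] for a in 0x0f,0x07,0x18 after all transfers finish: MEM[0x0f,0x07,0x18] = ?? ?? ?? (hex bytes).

#0 dst[0x15+7] := {0xcc,0x00,0x1d,0x86,0xff,0x8e,0x03}
#1 dst[0x19+7] := {0x8e,0x03,0x6f,0xe7,0x46,0xb5,0x59}
#2 dst[0x0b+5] := {0x08,0x16,0xcc,0x00,0x1d}
query mem[0x0f]=0x1d, mem[0x07]=0x86, mem[0x18]=0x86

MEM[0x0f,0x07,0x18] = 1d 86 86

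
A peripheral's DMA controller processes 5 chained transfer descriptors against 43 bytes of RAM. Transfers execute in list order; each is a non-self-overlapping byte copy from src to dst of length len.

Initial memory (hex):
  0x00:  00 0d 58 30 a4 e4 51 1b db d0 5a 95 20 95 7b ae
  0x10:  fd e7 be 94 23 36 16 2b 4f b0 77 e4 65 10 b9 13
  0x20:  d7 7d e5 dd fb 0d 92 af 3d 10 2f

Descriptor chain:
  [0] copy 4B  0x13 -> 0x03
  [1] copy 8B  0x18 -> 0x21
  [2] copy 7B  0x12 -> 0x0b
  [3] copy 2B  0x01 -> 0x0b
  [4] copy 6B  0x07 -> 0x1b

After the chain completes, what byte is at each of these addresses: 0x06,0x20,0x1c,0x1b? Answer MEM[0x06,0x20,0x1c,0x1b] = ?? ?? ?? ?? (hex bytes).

MEM[0x06,0x20,0x1c,0x1b] = 16 58 db 1b

#0 dst[0x03+4] := {0x94,0x23,0x36,0x16}
#1 dst[0x21+8] := {0x4f,0xb0,0x77,0xe4,0x65,0x10,0xb9,0x13}
#2 dst[0x0b+7] := {0xbe,0x94,0x23,0x36,0x16,0x2b,0x4f}
#3 dst[0x0b+2] := {0x0d,0x58}
#4 dst[0x1b+6] := {0x1b,0xdb,0xd0,0x5a,0x0d,0x58}
query mem[0x06]=0x16, mem[0x20]=0x58, mem[0x1c]=0xdb, mem[0x1b]=0x1b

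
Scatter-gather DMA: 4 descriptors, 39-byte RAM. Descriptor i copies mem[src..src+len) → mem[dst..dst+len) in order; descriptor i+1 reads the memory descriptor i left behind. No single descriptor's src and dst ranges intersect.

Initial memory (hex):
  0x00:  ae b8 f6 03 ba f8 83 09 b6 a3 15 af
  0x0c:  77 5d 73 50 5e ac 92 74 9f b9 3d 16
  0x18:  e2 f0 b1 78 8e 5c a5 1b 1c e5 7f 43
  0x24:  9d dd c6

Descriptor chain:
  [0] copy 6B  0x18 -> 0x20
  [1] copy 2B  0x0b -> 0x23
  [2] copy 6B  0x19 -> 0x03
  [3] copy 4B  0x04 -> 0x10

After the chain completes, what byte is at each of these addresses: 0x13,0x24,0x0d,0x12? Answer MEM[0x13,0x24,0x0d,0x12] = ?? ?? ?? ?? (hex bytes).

[0] 0x18->0x20 len=6 : e2 f0 b1 78 8e 5c
[1] 0x0b->0x23 len=2 : af 77
[2] 0x19->0x03 len=6 : f0 b1 78 8e 5c a5
[3] 0x04->0x10 len=4 : b1 78 8e 5c
query mem[0x13]=0x5c, mem[0x24]=0x77, mem[0x0d]=0x5d, mem[0x12]=0x8e

MEM[0x13,0x24,0x0d,0x12] = 5c 77 5d 8e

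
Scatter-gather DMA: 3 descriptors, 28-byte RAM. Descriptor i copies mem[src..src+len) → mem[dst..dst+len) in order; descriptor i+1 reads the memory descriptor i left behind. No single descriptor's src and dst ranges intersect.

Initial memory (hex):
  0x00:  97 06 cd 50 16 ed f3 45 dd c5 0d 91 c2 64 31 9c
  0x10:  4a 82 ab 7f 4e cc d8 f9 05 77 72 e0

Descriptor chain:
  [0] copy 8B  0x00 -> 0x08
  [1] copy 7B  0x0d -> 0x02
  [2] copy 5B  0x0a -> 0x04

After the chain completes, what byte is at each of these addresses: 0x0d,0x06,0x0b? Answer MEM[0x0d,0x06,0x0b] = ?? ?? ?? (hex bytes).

MEM[0x0d,0x06,0x0b] = ed 16 50

[0] 0x00->0x08 len=8 : 97 06 cd 50 16 ed f3 45
[1] 0x0d->0x02 len=7 : ed f3 45 4a 82 ab 7f
[2] 0x0a->0x04 len=5 : cd 50 16 ed f3
query mem[0x0d]=0xed, mem[0x06]=0x16, mem[0x0b]=0x50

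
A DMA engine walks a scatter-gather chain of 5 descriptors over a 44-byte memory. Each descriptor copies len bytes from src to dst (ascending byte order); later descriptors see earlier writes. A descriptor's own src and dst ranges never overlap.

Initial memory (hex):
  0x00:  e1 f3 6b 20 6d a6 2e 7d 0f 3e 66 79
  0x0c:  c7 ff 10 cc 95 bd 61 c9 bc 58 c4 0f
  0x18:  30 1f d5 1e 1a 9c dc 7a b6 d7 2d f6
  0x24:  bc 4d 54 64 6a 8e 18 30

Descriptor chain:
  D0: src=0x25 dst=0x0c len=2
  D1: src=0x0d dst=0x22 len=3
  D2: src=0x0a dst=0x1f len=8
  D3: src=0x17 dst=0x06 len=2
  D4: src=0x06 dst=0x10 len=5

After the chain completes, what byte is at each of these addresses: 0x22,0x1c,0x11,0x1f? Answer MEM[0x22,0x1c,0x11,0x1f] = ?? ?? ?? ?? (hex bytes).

MEM[0x22,0x1c,0x11,0x1f] = 54 1a 30 66

  after D0: wrote 2B at 0x0c = 4d54
  after D1: wrote 3B at 0x22 = 5410cc
  after D2: wrote 8B at 0x1f = 66794d5410cc95bd
  after D3: wrote 2B at 0x06 = 0f30
  after D4: wrote 5B at 0x10 = 0f300f3e66
query mem[0x22]=0x54, mem[0x1c]=0x1a, mem[0x11]=0x30, mem[0x1f]=0x66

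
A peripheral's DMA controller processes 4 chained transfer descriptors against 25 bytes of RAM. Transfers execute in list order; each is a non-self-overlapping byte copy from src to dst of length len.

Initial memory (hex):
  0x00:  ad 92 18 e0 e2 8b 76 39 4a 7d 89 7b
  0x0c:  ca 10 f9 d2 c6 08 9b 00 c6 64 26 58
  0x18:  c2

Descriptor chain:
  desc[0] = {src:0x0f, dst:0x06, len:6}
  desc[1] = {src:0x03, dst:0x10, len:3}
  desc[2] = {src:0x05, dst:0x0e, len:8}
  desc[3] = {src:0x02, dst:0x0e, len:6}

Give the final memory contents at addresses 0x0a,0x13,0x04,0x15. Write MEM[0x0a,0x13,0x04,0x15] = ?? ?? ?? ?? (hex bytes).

MEM[0x0a,0x13,0x04,0x15] = 00 c6 e2 ca

[0] 0x0f->0x06 len=6 : d2 c6 08 9b 00 c6
[1] 0x03->0x10 len=3 : e0 e2 8b
[2] 0x05->0x0e len=8 : 8b d2 c6 08 9b 00 c6 ca
[3] 0x02->0x0e len=6 : 18 e0 e2 8b d2 c6
query mem[0x0a]=0x00, mem[0x13]=0xc6, mem[0x04]=0xe2, mem[0x15]=0xca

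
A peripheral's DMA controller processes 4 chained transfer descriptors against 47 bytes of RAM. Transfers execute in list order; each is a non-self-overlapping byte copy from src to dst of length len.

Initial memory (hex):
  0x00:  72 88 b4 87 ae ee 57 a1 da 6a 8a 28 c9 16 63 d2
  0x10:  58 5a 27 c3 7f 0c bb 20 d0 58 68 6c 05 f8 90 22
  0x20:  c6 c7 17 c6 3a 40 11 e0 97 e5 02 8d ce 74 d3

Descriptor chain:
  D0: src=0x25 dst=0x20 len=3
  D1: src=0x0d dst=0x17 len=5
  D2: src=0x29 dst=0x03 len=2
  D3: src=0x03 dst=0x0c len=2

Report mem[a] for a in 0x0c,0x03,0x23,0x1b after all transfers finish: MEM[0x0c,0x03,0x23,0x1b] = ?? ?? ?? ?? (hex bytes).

  after D0: wrote 3B at 0x20 = 4011e0
  after D1: wrote 5B at 0x17 = 1663d2585a
  after D2: wrote 2B at 0x03 = e502
  after D3: wrote 2B at 0x0c = e502
query mem[0x0c]=0xe5, mem[0x03]=0xe5, mem[0x23]=0xc6, mem[0x1b]=0x5a

MEM[0x0c,0x03,0x23,0x1b] = e5 e5 c6 5a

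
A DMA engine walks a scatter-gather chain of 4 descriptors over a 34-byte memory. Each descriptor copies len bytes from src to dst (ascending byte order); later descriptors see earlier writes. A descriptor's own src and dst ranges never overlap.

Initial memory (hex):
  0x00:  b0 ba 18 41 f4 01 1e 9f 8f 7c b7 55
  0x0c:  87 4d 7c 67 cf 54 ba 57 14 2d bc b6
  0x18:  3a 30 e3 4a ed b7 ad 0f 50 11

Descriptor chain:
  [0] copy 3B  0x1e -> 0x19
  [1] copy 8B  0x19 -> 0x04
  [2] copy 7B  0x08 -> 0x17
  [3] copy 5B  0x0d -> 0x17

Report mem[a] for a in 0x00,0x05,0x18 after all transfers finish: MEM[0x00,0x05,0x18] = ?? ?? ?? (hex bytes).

[0] 0x1e->0x19 len=3 : ad 0f 50
[1] 0x19->0x04 len=8 : ad 0f 50 ed b7 ad 0f 50
[2] 0x08->0x17 len=7 : b7 ad 0f 50 87 4d 7c
[3] 0x0d->0x17 len=5 : 4d 7c 67 cf 54
query mem[0x00]=0xb0, mem[0x05]=0x0f, mem[0x18]=0x7c

MEM[0x00,0x05,0x18] = b0 0f 7c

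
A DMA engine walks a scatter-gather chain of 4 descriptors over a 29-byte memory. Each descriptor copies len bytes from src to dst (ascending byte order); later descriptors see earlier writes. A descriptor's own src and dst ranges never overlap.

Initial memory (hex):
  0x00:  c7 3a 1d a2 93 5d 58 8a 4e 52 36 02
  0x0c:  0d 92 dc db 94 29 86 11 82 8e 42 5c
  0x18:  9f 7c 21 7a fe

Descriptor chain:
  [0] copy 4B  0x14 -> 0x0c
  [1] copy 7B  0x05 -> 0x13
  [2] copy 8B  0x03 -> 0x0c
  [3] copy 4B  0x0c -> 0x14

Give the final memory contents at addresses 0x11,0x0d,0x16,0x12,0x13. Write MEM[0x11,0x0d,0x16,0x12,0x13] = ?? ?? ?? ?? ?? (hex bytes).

MEM[0x11,0x0d,0x16,0x12,0x13] = 4e 93 5d 52 36

[0] 0x14->0x0c len=4 : 82 8e 42 5c
[1] 0x05->0x13 len=7 : 5d 58 8a 4e 52 36 02
[2] 0x03->0x0c len=8 : a2 93 5d 58 8a 4e 52 36
[3] 0x0c->0x14 len=4 : a2 93 5d 58
query mem[0x11]=0x4e, mem[0x0d]=0x93, mem[0x16]=0x5d, mem[0x12]=0x52, mem[0x13]=0x36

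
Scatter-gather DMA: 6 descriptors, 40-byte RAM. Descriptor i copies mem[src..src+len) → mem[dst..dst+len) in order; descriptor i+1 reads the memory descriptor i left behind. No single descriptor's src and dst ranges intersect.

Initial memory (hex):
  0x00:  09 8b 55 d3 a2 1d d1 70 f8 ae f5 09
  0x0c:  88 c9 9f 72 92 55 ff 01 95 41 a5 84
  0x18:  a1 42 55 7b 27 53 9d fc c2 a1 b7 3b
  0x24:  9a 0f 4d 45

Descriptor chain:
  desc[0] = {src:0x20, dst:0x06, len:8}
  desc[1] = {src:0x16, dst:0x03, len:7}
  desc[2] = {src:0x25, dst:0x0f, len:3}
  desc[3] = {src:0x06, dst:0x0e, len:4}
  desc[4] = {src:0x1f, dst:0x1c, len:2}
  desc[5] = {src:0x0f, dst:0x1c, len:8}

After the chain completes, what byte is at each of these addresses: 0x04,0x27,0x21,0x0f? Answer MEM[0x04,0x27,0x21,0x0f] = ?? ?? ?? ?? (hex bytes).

[0] 0x20->0x06 len=8 : c2 a1 b7 3b 9a 0f 4d 45
[1] 0x16->0x03 len=7 : a5 84 a1 42 55 7b 27
[2] 0x25->0x0f len=3 : 0f 4d 45
[3] 0x06->0x0e len=4 : 42 55 7b 27
[4] 0x1f->0x1c len=2 : fc c2
[5] 0x0f->0x1c len=8 : 55 7b 27 ff 01 95 41 a5
query mem[0x04]=0x84, mem[0x27]=0x45, mem[0x21]=0x95, mem[0x0f]=0x55

MEM[0x04,0x27,0x21,0x0f] = 84 45 95 55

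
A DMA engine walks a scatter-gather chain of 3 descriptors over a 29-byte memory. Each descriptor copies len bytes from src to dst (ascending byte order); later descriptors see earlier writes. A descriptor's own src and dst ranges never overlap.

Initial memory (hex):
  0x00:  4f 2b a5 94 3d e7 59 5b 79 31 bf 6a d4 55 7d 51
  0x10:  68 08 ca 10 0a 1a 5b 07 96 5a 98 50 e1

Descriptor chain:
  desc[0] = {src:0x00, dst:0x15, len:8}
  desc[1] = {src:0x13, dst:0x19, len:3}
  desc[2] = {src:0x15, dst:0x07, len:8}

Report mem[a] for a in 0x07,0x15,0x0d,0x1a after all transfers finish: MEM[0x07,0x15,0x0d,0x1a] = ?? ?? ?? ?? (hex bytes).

D0: mem[0x15..0x1c] <- [4f 2b a5 94 3d e7 59 5b]
D1: mem[0x19..0x1b] <- [10 0a 4f]
D2: mem[0x07..0x0e] <- [4f 2b a5 94 10 0a 4f 5b]
query mem[0x07]=0x4f, mem[0x15]=0x4f, mem[0x0d]=0x4f, mem[0x1a]=0x0a

MEM[0x07,0x15,0x0d,0x1a] = 4f 4f 4f 0a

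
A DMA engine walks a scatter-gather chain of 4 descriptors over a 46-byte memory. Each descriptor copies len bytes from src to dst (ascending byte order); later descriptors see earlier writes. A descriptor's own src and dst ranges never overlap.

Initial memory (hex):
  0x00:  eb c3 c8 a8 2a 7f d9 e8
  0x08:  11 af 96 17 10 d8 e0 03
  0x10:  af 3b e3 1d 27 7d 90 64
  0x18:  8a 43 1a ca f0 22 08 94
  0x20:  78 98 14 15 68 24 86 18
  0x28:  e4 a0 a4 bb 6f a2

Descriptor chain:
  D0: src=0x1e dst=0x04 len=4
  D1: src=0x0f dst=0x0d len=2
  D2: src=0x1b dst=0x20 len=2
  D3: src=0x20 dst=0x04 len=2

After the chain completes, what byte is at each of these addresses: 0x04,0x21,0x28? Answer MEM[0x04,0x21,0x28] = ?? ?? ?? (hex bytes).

  after D0: wrote 4B at 0x04 = 08947898
  after D1: wrote 2B at 0x0d = 03af
  after D2: wrote 2B at 0x20 = caf0
  after D3: wrote 2B at 0x04 = caf0
query mem[0x04]=0xca, mem[0x21]=0xf0, mem[0x28]=0xe4

MEM[0x04,0x21,0x28] = ca f0 e4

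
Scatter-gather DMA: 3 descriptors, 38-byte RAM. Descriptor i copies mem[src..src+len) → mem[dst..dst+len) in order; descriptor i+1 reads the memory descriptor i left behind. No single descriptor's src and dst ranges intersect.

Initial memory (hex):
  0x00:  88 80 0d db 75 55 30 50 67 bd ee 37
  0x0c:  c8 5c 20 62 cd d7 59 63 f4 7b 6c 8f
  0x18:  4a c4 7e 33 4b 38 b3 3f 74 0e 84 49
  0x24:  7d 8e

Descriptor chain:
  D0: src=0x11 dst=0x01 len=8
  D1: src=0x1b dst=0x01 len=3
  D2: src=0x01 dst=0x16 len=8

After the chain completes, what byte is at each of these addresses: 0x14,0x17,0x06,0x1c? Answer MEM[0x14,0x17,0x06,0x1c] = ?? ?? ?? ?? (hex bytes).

[0] 0x11->0x01 len=8 : d7 59 63 f4 7b 6c 8f 4a
[1] 0x1b->0x01 len=3 : 33 4b 38
[2] 0x01->0x16 len=8 : 33 4b 38 f4 7b 6c 8f 4a
query mem[0x14]=0xf4, mem[0x17]=0x4b, mem[0x06]=0x6c, mem[0x1c]=0x8f

MEM[0x14,0x17,0x06,0x1c] = f4 4b 6c 8f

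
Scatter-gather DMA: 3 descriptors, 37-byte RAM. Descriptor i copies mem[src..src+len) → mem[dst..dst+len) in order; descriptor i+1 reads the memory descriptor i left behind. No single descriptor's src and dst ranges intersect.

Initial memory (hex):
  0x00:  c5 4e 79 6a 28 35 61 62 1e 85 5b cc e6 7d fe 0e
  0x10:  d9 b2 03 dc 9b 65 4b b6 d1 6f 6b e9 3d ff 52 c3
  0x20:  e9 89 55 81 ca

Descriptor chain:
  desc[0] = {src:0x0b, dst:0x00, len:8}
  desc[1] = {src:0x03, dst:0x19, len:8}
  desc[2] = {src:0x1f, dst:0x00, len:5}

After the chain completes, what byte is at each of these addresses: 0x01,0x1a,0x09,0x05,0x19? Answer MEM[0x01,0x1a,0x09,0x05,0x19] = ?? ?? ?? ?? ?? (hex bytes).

MEM[0x01,0x1a,0x09,0x05,0x19] = 5b 0e 85 d9 fe

#0 dst[0x00+8] := {0xcc,0xe6,0x7d,0xfe,0x0e,0xd9,0xb2,0x03}
#1 dst[0x19+8] := {0xfe,0x0e,0xd9,0xb2,0x03,0x1e,0x85,0x5b}
#2 dst[0x00+5] := {0x85,0x5b,0x89,0x55,0x81}
query mem[0x01]=0x5b, mem[0x1a]=0x0e, mem[0x09]=0x85, mem[0x05]=0xd9, mem[0x19]=0xfe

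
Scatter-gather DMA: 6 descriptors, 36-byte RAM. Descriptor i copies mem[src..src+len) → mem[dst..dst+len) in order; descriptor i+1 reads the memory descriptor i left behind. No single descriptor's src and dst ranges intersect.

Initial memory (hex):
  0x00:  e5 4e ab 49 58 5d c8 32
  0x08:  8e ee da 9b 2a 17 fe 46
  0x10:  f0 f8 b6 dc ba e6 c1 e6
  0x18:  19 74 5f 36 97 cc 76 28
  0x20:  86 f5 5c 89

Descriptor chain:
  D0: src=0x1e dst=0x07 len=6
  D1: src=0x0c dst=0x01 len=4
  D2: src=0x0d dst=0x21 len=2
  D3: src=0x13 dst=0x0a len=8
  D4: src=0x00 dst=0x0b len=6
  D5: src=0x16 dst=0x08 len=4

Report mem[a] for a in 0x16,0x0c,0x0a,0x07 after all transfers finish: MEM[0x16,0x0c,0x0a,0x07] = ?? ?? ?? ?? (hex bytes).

#0 dst[0x07+6] := {0x76,0x28,0x86,0xf5,0x5c,0x89}
#1 dst[0x01+4] := {0x89,0x17,0xfe,0x46}
#2 dst[0x21+2] := {0x17,0xfe}
#3 dst[0x0a+8] := {0xdc,0xba,0xe6,0xc1,0xe6,0x19,0x74,0x5f}
#4 dst[0x0b+6] := {0xe5,0x89,0x17,0xfe,0x46,0x5d}
#5 dst[0x08+4] := {0xc1,0xe6,0x19,0x74}
query mem[0x16]=0xc1, mem[0x0c]=0x89, mem[0x0a]=0x19, mem[0x07]=0x76

MEM[0x16,0x0c,0x0a,0x07] = c1 89 19 76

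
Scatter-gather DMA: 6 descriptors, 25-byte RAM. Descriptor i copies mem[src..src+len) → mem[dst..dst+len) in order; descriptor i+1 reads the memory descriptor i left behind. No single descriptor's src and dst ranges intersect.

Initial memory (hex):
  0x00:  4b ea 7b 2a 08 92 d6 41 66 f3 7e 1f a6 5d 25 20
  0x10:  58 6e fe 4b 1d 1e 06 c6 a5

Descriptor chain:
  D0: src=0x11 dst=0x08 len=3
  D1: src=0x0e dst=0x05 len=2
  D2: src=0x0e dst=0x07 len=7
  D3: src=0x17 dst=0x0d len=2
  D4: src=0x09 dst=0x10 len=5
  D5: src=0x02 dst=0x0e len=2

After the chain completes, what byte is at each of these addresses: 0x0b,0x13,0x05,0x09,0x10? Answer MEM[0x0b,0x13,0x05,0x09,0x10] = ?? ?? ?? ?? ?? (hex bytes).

[0] 0x11->0x08 len=3 : 6e fe 4b
[1] 0x0e->0x05 len=2 : 25 20
[2] 0x0e->0x07 len=7 : 25 20 58 6e fe 4b 1d
[3] 0x17->0x0d len=2 : c6 a5
[4] 0x09->0x10 len=5 : 58 6e fe 4b c6
[5] 0x02->0x0e len=2 : 7b 2a
query mem[0x0b]=0xfe, mem[0x13]=0x4b, mem[0x05]=0x25, mem[0x09]=0x58, mem[0x10]=0x58

MEM[0x0b,0x13,0x05,0x09,0x10] = fe 4b 25 58 58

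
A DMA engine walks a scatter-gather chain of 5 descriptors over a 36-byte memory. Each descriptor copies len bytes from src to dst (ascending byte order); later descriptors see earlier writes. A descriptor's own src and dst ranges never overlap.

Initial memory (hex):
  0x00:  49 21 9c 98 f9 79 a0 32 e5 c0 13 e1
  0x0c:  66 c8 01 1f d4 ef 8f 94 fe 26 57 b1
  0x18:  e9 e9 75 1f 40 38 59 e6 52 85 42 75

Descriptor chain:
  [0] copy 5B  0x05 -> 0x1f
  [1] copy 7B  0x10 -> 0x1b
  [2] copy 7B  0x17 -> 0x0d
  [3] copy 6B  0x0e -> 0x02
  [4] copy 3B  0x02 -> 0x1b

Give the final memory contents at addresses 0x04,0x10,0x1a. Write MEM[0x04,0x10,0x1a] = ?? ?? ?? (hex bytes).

MEM[0x04,0x10,0x1a] = 75 75 75

[0] 0x05->0x1f len=5 : 79 a0 32 e5 c0
[1] 0x10->0x1b len=7 : d4 ef 8f 94 fe 26 57
[2] 0x17->0x0d len=7 : b1 e9 e9 75 d4 ef 8f
[3] 0x0e->0x02 len=6 : e9 e9 75 d4 ef 8f
[4] 0x02->0x1b len=3 : e9 e9 75
query mem[0x04]=0x75, mem[0x10]=0x75, mem[0x1a]=0x75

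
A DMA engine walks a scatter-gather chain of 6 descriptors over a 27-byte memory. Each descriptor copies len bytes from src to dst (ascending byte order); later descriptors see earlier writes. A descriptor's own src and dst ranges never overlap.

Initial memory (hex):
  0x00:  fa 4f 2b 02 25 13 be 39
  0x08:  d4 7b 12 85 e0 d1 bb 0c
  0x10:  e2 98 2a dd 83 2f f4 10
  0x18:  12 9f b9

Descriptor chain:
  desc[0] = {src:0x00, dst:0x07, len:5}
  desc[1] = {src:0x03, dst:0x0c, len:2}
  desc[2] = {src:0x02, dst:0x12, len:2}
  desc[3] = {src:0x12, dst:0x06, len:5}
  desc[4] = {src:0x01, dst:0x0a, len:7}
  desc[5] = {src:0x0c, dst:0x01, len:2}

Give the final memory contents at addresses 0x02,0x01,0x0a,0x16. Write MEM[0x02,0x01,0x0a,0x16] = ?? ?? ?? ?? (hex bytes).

#0 dst[0x07+5] := {0xfa,0x4f,0x2b,0x02,0x25}
#1 dst[0x0c+2] := {0x02,0x25}
#2 dst[0x12+2] := {0x2b,0x02}
#3 dst[0x06+5] := {0x2b,0x02,0x83,0x2f,0xf4}
#4 dst[0x0a+7] := {0x4f,0x2b,0x02,0x25,0x13,0x2b,0x02}
#5 dst[0x01+2] := {0x02,0x25}
query mem[0x02]=0x25, mem[0x01]=0x02, mem[0x0a]=0x4f, mem[0x16]=0xf4

MEM[0x02,0x01,0x0a,0x16] = 25 02 4f f4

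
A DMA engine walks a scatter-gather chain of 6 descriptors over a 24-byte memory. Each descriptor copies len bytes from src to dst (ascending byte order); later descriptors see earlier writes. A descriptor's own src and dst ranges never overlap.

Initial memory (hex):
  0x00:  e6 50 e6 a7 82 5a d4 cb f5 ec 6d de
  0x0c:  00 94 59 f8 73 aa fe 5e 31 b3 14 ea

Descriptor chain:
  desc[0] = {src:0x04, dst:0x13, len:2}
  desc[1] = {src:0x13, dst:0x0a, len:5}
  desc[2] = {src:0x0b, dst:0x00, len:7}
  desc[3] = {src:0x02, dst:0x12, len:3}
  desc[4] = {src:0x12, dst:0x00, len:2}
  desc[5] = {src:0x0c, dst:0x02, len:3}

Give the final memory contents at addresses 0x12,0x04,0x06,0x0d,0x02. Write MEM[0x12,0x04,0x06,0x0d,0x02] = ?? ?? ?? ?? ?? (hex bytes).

  after D0: wrote 2B at 0x13 = 825a
  after D1: wrote 5B at 0x0a = 825ab314ea
  after D2: wrote 7B at 0x00 = 5ab314eaf873aa
  after D3: wrote 3B at 0x12 = 14eaf8
  after D4: wrote 2B at 0x00 = 14ea
  after D5: wrote 3B at 0x02 = b314ea
query mem[0x12]=0x14, mem[0x04]=0xea, mem[0x06]=0xaa, mem[0x0d]=0x14, mem[0x02]=0xb3

MEM[0x12,0x04,0x06,0x0d,0x02] = 14 ea aa 14 b3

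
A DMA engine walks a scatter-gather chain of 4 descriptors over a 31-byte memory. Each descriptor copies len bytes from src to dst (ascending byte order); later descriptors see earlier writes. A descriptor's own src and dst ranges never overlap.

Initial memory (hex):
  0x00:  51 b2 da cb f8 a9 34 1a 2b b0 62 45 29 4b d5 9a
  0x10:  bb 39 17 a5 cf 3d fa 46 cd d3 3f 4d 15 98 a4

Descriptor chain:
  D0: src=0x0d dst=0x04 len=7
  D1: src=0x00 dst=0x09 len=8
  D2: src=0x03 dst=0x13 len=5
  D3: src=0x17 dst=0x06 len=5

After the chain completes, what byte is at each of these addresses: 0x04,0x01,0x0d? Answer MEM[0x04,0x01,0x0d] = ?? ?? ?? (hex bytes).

MEM[0x04,0x01,0x0d] = 4b b2 4b

#0 dst[0x04+7] := {0x4b,0xd5,0x9a,0xbb,0x39,0x17,0xa5}
#1 dst[0x09+8] := {0x51,0xb2,0xda,0xcb,0x4b,0xd5,0x9a,0xbb}
#2 dst[0x13+5] := {0xcb,0x4b,0xd5,0x9a,0xbb}
#3 dst[0x06+5] := {0xbb,0xcd,0xd3,0x3f,0x4d}
query mem[0x04]=0x4b, mem[0x01]=0xb2, mem[0x0d]=0x4b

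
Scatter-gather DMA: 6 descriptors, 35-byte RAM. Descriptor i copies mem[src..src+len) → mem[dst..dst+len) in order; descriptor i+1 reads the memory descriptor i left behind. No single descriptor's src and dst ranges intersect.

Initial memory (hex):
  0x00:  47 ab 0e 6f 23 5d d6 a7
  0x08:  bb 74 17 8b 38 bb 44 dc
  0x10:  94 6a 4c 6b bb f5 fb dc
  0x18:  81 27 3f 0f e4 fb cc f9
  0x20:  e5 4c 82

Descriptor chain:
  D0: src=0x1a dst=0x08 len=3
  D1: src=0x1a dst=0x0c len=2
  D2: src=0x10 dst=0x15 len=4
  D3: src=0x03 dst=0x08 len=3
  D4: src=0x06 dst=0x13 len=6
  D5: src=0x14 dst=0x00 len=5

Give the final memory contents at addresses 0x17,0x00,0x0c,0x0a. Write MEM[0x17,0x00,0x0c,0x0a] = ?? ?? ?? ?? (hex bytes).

MEM[0x17,0x00,0x0c,0x0a] = 5d a7 3f 5d

#0 dst[0x08+3] := {0x3f,0x0f,0xe4}
#1 dst[0x0c+2] := {0x3f,0x0f}
#2 dst[0x15+4] := {0x94,0x6a,0x4c,0x6b}
#3 dst[0x08+3] := {0x6f,0x23,0x5d}
#4 dst[0x13+6] := {0xd6,0xa7,0x6f,0x23,0x5d,0x8b}
#5 dst[0x00+5] := {0xa7,0x6f,0x23,0x5d,0x8b}
query mem[0x17]=0x5d, mem[0x00]=0xa7, mem[0x0c]=0x3f, mem[0x0a]=0x5d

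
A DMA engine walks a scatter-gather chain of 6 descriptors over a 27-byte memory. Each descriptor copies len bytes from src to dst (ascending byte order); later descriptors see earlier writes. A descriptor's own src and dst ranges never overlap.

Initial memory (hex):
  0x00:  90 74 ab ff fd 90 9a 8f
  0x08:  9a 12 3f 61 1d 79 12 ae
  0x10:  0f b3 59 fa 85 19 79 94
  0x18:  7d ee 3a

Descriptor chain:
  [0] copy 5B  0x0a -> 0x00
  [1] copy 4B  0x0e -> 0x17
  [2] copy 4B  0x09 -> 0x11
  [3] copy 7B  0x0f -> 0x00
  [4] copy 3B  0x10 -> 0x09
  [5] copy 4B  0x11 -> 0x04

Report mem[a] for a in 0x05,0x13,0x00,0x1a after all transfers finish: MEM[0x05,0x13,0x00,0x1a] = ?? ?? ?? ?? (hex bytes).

MEM[0x05,0x13,0x00,0x1a] = 3f 61 ae b3

D0: mem[0x00..0x04] <- [3f 61 1d 79 12]
D1: mem[0x17..0x1a] <- [12 ae 0f b3]
D2: mem[0x11..0x14] <- [12 3f 61 1d]
D3: mem[0x00..0x06] <- [ae 0f 12 3f 61 1d 19]
D4: mem[0x09..0x0b] <- [0f 12 3f]
D5: mem[0x04..0x07] <- [12 3f 61 1d]
query mem[0x05]=0x3f, mem[0x13]=0x61, mem[0x00]=0xae, mem[0x1a]=0xb3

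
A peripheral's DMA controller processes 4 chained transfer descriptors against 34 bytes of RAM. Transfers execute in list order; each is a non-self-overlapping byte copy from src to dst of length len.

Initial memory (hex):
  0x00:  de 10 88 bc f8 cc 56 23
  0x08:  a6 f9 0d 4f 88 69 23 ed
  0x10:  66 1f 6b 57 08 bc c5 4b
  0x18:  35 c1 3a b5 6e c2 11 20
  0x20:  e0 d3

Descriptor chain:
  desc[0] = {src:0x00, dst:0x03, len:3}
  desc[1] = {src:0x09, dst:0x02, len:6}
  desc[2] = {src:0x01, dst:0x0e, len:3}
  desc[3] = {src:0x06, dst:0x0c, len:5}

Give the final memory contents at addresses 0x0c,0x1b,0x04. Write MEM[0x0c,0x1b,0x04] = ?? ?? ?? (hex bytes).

MEM[0x0c,0x1b,0x04] = 69 b5 4f

  after D0: wrote 3B at 0x03 = de1088
  after D1: wrote 6B at 0x02 = f90d4f886923
  after D2: wrote 3B at 0x0e = 10f90d
  after D3: wrote 5B at 0x0c = 6923a6f90d
query mem[0x0c]=0x69, mem[0x1b]=0xb5, mem[0x04]=0x4f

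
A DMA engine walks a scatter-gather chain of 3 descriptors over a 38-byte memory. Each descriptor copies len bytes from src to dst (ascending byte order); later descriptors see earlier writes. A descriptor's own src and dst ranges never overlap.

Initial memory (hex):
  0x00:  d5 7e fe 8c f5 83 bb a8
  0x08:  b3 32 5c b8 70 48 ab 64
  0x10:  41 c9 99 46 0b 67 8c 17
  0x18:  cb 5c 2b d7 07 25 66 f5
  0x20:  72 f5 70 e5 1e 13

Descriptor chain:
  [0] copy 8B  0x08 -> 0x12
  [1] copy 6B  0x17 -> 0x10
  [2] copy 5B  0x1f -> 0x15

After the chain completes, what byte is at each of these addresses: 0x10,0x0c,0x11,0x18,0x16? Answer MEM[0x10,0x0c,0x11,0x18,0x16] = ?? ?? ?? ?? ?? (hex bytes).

MEM[0x10,0x0c,0x11,0x18,0x16] = 48 70 ab 70 72

  after D0: wrote 8B at 0x12 = b3325cb87048ab64
  after D1: wrote 6B at 0x10 = 48ab642bd707
  after D2: wrote 5B at 0x15 = f572f570e5
query mem[0x10]=0x48, mem[0x0c]=0x70, mem[0x11]=0xab, mem[0x18]=0x70, mem[0x16]=0x72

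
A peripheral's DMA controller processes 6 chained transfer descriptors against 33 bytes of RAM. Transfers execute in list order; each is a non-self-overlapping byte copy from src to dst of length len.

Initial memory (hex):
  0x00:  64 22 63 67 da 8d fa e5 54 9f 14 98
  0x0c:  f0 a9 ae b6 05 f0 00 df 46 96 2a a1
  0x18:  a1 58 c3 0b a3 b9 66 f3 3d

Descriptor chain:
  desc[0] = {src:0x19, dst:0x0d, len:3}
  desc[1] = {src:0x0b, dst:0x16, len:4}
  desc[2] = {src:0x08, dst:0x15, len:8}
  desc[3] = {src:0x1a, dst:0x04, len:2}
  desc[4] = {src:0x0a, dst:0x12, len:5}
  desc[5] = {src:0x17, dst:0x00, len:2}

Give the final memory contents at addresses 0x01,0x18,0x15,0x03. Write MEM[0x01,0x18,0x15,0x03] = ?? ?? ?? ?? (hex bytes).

#0 dst[0x0d+3] := {0x58,0xc3,0x0b}
#1 dst[0x16+4] := {0x98,0xf0,0x58,0xc3}
#2 dst[0x15+8] := {0x54,0x9f,0x14,0x98,0xf0,0x58,0xc3,0x0b}
#3 dst[0x04+2] := {0x58,0xc3}
#4 dst[0x12+5] := {0x14,0x98,0xf0,0x58,0xc3}
#5 dst[0x00+2] := {0x14,0x98}
query mem[0x01]=0x98, mem[0x18]=0x98, mem[0x15]=0x58, mem[0x03]=0x67

MEM[0x01,0x18,0x15,0x03] = 98 98 58 67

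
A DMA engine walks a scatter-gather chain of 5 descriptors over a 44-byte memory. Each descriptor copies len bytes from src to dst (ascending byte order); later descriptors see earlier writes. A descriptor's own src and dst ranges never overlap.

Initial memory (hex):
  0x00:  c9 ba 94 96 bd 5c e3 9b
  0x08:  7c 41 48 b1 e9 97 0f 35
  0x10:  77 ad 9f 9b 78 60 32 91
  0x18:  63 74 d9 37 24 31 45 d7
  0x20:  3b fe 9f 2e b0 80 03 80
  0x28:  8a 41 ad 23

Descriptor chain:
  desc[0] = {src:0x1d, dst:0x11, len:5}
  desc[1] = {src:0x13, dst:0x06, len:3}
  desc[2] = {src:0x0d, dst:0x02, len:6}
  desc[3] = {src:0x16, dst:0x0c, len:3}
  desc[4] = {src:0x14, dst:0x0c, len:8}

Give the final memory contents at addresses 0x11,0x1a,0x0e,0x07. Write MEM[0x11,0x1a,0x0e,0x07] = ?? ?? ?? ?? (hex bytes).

MEM[0x11,0x1a,0x0e,0x07] = 74 d9 32 45

  after D0: wrote 5B at 0x11 = 3145d73bfe
  after D1: wrote 3B at 0x06 = d73bfe
  after D2: wrote 6B at 0x02 = 970f35773145
  after D3: wrote 3B at 0x0c = 329163
  after D4: wrote 8B at 0x0c = 3bfe32916374d937
query mem[0x11]=0x74, mem[0x1a]=0xd9, mem[0x0e]=0x32, mem[0x07]=0x45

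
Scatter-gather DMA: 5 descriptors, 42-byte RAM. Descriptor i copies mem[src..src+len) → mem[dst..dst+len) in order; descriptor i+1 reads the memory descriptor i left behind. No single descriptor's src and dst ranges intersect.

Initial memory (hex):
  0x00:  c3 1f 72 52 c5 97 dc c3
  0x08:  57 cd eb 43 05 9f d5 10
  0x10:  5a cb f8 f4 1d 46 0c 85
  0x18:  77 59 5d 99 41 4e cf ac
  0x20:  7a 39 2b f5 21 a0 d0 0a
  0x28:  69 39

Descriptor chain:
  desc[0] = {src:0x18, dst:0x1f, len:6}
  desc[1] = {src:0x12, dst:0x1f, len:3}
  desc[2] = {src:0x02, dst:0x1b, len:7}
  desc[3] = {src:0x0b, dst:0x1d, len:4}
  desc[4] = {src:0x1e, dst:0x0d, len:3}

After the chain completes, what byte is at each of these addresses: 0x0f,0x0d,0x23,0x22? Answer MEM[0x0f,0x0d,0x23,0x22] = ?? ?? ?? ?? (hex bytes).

D0: mem[0x1f..0x24] <- [77 59 5d 99 41 4e]
D1: mem[0x1f..0x21] <- [f8 f4 1d]
D2: mem[0x1b..0x21] <- [72 52 c5 97 dc c3 57]
D3: mem[0x1d..0x20] <- [43 05 9f d5]
D4: mem[0x0d..0x0f] <- [05 9f d5]
query mem[0x0f]=0xd5, mem[0x0d]=0x05, mem[0x23]=0x41, mem[0x22]=0x99

MEM[0x0f,0x0d,0x23,0x22] = d5 05 41 99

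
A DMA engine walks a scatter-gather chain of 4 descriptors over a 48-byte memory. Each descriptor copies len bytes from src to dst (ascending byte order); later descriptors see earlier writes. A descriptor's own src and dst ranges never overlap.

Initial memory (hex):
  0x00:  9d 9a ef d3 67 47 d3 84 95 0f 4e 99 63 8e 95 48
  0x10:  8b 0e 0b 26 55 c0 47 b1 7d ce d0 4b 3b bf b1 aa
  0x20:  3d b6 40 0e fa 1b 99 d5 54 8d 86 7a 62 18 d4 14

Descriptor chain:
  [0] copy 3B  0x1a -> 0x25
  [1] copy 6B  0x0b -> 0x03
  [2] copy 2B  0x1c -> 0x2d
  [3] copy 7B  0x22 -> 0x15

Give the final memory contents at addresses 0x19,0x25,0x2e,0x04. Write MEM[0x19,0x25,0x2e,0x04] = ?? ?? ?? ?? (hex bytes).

  after D0: wrote 3B at 0x25 = d04b3b
  after D1: wrote 6B at 0x03 = 99638e95488b
  after D2: wrote 2B at 0x2d = 3bbf
  after D3: wrote 7B at 0x15 = 400efad04b3b54
query mem[0x19]=0x4b, mem[0x25]=0xd0, mem[0x2e]=0xbf, mem[0x04]=0x63

MEM[0x19,0x25,0x2e,0x04] = 4b d0 bf 63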